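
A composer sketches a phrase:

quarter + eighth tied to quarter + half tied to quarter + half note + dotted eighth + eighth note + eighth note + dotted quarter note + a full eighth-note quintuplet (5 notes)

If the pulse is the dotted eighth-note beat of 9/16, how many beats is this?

One dotted eighth-note beat = 3 sixteenth notes.
Working in sixteenth notes: quarter = 4; eighth tied to quarter (eighth + quarter) = 6; half tied to quarter (half + quarter) = 12; half note = 8; dotted eighth = 3; eighth note = 2; eighth note = 2; dotted quarter note = 6; a full eighth-note quintuplet (5 notes) (five quintuplet eighths span one half) = 8.
Total: 4 + 6 + 12 + 8 + 3 + 2 + 2 + 6 + 8 = 51.
51 ÷ 3 = 17 beats.

17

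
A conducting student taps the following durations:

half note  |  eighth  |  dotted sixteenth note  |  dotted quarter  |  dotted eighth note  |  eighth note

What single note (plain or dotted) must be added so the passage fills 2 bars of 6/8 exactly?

dotted sixteenth note

2 bars of 6/8 = 48 thirty-second notes.
Each duration in thirty-second notes: half note = 16; eighth = 4; dotted sixteenth note = 3; dotted quarter = 12; dotted eighth note = 6; eighth note = 4.
Altogether 16 + 4 + 3 + 12 + 6 + 4 = 45.
Remaining: 48 − 45 = 3 thirty-second notes, which is a dotted sixteenth note.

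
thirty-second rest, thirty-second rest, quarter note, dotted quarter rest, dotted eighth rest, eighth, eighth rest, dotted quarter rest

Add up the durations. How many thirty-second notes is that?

48

Working in thirty-second notes: thirty-second rest = 1; thirty-second rest = 1; quarter note = 8; dotted quarter rest = 12; dotted eighth rest = 6; eighth = 4; eighth rest = 4; dotted quarter rest = 12.
Total: 1 + 1 + 8 + 12 + 6 + 4 + 4 + 12 = 48 thirty-second notes.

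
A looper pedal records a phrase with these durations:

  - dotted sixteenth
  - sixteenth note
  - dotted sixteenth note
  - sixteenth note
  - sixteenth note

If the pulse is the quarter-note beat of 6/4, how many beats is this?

1.5

One quarter-note beat = 8 thirty-second notes.
Working in thirty-second notes: dotted sixteenth = 3; sixteenth note = 2; dotted sixteenth note = 3; sixteenth note = 2; sixteenth note = 2.
Total: 3 + 2 + 3 + 2 + 2 = 12.
12 ÷ 8 = 1.5 beats.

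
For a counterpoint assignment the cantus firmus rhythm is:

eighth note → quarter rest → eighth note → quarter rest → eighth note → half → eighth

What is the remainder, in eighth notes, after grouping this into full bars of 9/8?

One bar of 9/8 = 9 eighth notes.
Express everything in eighth notes: eighth note = 1; quarter rest = 2; eighth note = 1; quarter rest = 2; eighth note = 1; half = 4; eighth = 1.
Total: 1 + 2 + 1 + 2 + 1 + 4 + 1 = 12.
12 ÷ 9 = 1 complete bar with 3 eighth notes remaining.

3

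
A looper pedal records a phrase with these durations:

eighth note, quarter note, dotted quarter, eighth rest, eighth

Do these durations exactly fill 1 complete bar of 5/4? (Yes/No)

No

One bar of 5/4 = 10 eighth notes.
Express everything in eighth notes: eighth note = 1; quarter note = 2; dotted quarter = 3; eighth rest = 1; eighth = 1.
Altogether 1 + 2 + 3 + 1 + 1 = 8.
8 falls short of 10, so the answer is No.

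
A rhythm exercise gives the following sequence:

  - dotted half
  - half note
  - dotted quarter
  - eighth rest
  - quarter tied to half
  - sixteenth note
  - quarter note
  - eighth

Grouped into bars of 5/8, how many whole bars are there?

One bar of 5/8 = 10 sixteenth notes.
Convert each value to sixteenth notes: dotted half = 12; half note = 8; dotted quarter = 6; eighth rest = 2; quarter tied to half (quarter + half) = 12; sixteenth note = 1; quarter note = 4; eighth = 2.
Altogether 12 + 8 + 6 + 2 + 12 + 1 + 4 + 2 = 47.
47 ÷ 10 = 4 complete bars with 7 left over.

4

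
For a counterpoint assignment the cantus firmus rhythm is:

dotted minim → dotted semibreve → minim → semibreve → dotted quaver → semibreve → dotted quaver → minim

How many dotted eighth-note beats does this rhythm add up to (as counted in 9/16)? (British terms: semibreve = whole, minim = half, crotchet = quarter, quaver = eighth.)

One dotted eighth-note beat = 3 sixteenth notes.
Convert each value to sixteenth notes: dotted minim = 12; dotted semibreve = 24; minim = 8; semibreve = 16; dotted quaver = 3; semibreve = 16; dotted quaver = 3; minim = 8.
Altogether 12 + 24 + 8 + 16 + 3 + 16 + 3 + 8 = 90.
90 ÷ 3 = 30 beats.

30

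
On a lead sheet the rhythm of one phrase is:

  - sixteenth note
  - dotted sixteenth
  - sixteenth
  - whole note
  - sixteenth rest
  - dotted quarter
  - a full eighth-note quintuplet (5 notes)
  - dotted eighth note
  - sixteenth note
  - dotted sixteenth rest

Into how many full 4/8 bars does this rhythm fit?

5

One bar of 4/8 = 16 thirty-second notes.
Express everything in thirty-second notes: sixteenth note = 2; dotted sixteenth = 3; sixteenth = 2; whole note = 32; sixteenth rest = 2; dotted quarter = 12; a full eighth-note quintuplet (5 notes) (five quintuplet eighths span one half) = 16; dotted eighth note = 6; sixteenth note = 2; dotted sixteenth rest = 3.
Altogether 2 + 3 + 2 + 32 + 2 + 12 + 16 + 6 + 2 + 3 = 80.
80 ÷ 16 = 5 complete bars with 0 left over.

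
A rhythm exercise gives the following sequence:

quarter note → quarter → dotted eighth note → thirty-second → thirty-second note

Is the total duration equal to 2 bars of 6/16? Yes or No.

Yes

One bar of 6/16 = 12 thirty-second notes, so 2 bars = 24.
Convert each value to thirty-second notes: quarter note = 8; quarter = 8; dotted eighth note = 6; thirty-second = 1; thirty-second note = 1.
Altogether 8 + 8 + 6 + 1 + 1 = 24.
24 equals 24, so the answer is Yes.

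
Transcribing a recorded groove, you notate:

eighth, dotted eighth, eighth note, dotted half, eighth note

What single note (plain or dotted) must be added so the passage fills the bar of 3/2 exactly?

The bar of 3/2 = 24 sixteenth notes.
Express everything in sixteenth notes: eighth = 2; dotted eighth = 3; eighth note = 2; dotted half = 12; eighth note = 2.
Sum: 2 + 3 + 2 + 12 + 2 = 21.
Remaining: 24 − 21 = 3 sixteenth notes, which is a dotted eighth note.

dotted eighth note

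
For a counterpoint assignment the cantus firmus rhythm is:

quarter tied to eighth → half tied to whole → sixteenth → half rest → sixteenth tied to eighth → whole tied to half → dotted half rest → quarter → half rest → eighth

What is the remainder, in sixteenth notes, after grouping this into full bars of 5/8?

One bar of 5/8 = 10 sixteenth notes.
Convert each value to sixteenth notes: quarter tied to eighth (quarter + eighth) = 6; half tied to whole (half + whole) = 24; sixteenth = 1; half rest = 8; sixteenth tied to eighth (sixteenth + eighth) = 3; whole tied to half (whole + half) = 24; dotted half rest = 12; quarter = 4; half rest = 8; eighth = 2.
Altogether 6 + 24 + 1 + 8 + 3 + 24 + 12 + 4 + 8 + 2 = 92.
92 ÷ 10 = 9 complete bars with 2 sixteenth notes remaining.

2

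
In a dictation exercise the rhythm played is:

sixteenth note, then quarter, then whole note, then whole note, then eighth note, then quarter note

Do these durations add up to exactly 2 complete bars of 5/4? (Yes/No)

One bar of 5/4 = 20 sixteenth notes, so 2 bars = 40.
Express everything in sixteenth notes: sixteenth note = 1; quarter = 4; whole note = 16; whole note = 16; eighth note = 2; quarter note = 4.
Total: 1 + 4 + 16 + 16 + 2 + 4 = 43.
43 exceeds 40, so the answer is No.

No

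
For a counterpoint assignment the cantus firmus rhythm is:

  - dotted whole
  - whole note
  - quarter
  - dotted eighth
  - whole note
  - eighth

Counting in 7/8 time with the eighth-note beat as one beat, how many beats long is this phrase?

32.5

One eighth-note beat = 2 sixteenth notes.
Each duration in sixteenth notes: dotted whole = 24; whole note = 16; quarter = 4; dotted eighth = 3; whole note = 16; eighth = 2.
Adding: 24 + 16 + 4 + 3 + 16 + 2 = 65.
65 ÷ 2 = 32.5 beats.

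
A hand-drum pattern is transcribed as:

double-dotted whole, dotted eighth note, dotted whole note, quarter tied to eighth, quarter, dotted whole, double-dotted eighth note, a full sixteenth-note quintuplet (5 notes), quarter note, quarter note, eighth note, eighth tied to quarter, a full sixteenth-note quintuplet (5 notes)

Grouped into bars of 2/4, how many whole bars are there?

14

One bar of 2/4 = 16 thirty-second notes.
In thirty-second notes: double-dotted whole = 56; dotted eighth note = 6; dotted whole note = 48; quarter tied to eighth (quarter + eighth) = 12; quarter = 8; dotted whole = 48; double-dotted eighth note = 7; a full sixteenth-note quintuplet (5 notes) (five quintuplet sixteenths span one quarter) = 8; quarter note = 8; quarter note = 8; eighth note = 4; eighth tied to quarter (eighth + quarter) = 12; a full sixteenth-note quintuplet (5 notes) (five quintuplet sixteenths span one quarter) = 8.
Total: 56 + 6 + 48 + 12 + 8 + 48 + 7 + 8 + 8 + 8 + 4 + 12 + 8 = 233.
233 ÷ 16 = 14 complete bars with 9 left over.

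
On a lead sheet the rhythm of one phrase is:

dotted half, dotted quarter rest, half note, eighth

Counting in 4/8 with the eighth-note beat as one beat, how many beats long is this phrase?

One eighth-note beat = 2 sixteenth notes.
Convert each value to sixteenth notes: dotted half = 12; dotted quarter rest = 6; half note = 8; eighth = 2.
Total: 12 + 6 + 8 + 2 = 28.
28 ÷ 2 = 14 beats.

14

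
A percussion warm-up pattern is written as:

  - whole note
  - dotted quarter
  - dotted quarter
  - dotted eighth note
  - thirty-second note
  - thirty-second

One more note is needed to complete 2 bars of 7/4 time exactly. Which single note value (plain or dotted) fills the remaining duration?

2 bars of 7/4 = 112 thirty-second notes.
In thirty-second notes: whole note = 32; dotted quarter = 12; dotted quarter = 12; dotted eighth note = 6; thirty-second note = 1; thirty-second = 1.
Total: 32 + 12 + 12 + 6 + 1 + 1 = 64.
Remaining: 112 − 64 = 48 thirty-second notes, which is a dotted whole note.

dotted whole note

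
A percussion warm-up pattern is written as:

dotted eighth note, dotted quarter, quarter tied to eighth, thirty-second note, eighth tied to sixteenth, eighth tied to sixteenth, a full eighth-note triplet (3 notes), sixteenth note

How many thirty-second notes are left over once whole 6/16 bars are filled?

One bar of 6/16 = 12 thirty-second notes.
In thirty-second notes: dotted eighth note = 6; dotted quarter = 12; quarter tied to eighth (quarter + eighth) = 12; thirty-second note = 1; eighth tied to sixteenth (eighth + sixteenth) = 6; eighth tied to sixteenth (eighth + sixteenth) = 6; a full eighth-note triplet (3 notes) (three triplet eighths span one quarter) = 8; sixteenth note = 2.
Adding: 6 + 12 + 12 + 1 + 6 + 6 + 8 + 2 = 53.
53 ÷ 12 = 4 complete bars with 5 thirty-second notes remaining.

5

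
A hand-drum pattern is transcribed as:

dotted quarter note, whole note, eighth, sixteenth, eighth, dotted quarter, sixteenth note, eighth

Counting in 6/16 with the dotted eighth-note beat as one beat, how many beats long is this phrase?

12

One dotted eighth-note beat = 3 sixteenth notes.
Each duration in sixteenth notes: dotted quarter note = 6; whole note = 16; eighth = 2; sixteenth = 1; eighth = 2; dotted quarter = 6; sixteenth note = 1; eighth = 2.
Adding: 6 + 16 + 2 + 1 + 2 + 6 + 1 + 2 = 36.
36 ÷ 3 = 12 beats.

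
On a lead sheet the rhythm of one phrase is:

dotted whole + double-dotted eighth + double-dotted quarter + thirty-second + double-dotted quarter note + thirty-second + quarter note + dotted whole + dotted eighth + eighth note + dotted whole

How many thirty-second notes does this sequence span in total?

Working in thirty-second notes: dotted whole = 48; double-dotted eighth = 7; double-dotted quarter = 14; thirty-second = 1; double-dotted quarter note = 14; thirty-second = 1; quarter note = 8; dotted whole = 48; dotted eighth = 6; eighth note = 4; dotted whole = 48.
Adding: 48 + 7 + 14 + 1 + 14 + 1 + 8 + 48 + 6 + 4 + 48 = 199 thirty-second notes.

199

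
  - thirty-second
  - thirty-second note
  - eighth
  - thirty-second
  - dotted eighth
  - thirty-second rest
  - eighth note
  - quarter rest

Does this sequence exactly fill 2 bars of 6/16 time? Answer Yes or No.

One bar of 6/16 = 12 thirty-second notes, so 2 bars = 24.
Working in thirty-second notes: thirty-second = 1; thirty-second note = 1; eighth = 4; thirty-second = 1; dotted eighth = 6; thirty-second rest = 1; eighth note = 4; quarter rest = 8.
Total: 1 + 1 + 4 + 1 + 6 + 1 + 4 + 8 = 26.
26 exceeds 24, so the answer is No.

No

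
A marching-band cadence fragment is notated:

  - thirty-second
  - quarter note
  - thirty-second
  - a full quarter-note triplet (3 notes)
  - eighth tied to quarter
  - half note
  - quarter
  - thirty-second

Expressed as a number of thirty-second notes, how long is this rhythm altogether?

Express everything in thirty-second notes: thirty-second = 1; quarter note = 8; thirty-second = 1; a full quarter-note triplet (3 notes) (three triplet quarters span one half) = 16; eighth tied to quarter (eighth + quarter) = 12; half note = 16; quarter = 8; thirty-second = 1.
Sum: 1 + 8 + 1 + 16 + 12 + 16 + 8 + 1 = 63 thirty-second notes.

63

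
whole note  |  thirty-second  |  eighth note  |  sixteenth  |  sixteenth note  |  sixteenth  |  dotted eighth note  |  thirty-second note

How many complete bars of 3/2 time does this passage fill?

One bar of 3/2 = 48 thirty-second notes.
Working in thirty-second notes: whole note = 32; thirty-second = 1; eighth note = 4; sixteenth = 2; sixteenth note = 2; sixteenth = 2; dotted eighth note = 6; thirty-second note = 1.
Total: 32 + 1 + 4 + 2 + 2 + 2 + 6 + 1 = 50.
50 ÷ 48 = 1 complete bar with 2 left over.

1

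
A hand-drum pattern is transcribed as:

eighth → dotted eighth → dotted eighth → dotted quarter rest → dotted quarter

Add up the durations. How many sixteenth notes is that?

Express everything in sixteenth notes: eighth = 2; dotted eighth = 3; dotted eighth = 3; dotted quarter rest = 6; dotted quarter = 6.
Sum: 2 + 3 + 3 + 6 + 6 = 20 sixteenth notes.

20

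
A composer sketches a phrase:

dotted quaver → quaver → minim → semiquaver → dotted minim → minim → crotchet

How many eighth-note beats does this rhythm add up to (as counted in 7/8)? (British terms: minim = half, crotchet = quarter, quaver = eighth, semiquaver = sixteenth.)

One eighth-note beat = 2 sixteenth notes.
Convert each value to sixteenth notes: dotted quaver = 3; quaver = 2; minim = 8; semiquaver = 1; dotted minim = 12; minim = 8; crotchet = 4.
Total: 3 + 2 + 8 + 1 + 12 + 8 + 4 = 38.
38 ÷ 2 = 19 beats.

19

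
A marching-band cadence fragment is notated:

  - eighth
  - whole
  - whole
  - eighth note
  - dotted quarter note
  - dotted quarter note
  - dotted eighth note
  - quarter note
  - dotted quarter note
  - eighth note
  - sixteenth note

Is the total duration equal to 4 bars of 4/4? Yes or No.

Yes

One bar of 4/4 = 16 sixteenth notes, so 4 bars = 64.
Express everything in sixteenth notes: eighth = 2; whole = 16; whole = 16; eighth note = 2; dotted quarter note = 6; dotted quarter note = 6; dotted eighth note = 3; quarter note = 4; dotted quarter note = 6; eighth note = 2; sixteenth note = 1.
Altogether 2 + 16 + 16 + 2 + 6 + 6 + 3 + 4 + 6 + 2 + 1 = 64.
64 equals 64, so the answer is Yes.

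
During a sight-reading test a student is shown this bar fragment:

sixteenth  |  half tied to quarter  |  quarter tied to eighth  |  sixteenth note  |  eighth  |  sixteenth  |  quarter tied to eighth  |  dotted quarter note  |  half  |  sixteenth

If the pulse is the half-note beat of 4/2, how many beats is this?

One half-note beat = 8 sixteenth notes.
Working in sixteenth notes: sixteenth = 1; half tied to quarter (half + quarter) = 12; quarter tied to eighth (quarter + eighth) = 6; sixteenth note = 1; eighth = 2; sixteenth = 1; quarter tied to eighth (quarter + eighth) = 6; dotted quarter note = 6; half = 8; sixteenth = 1.
Sum: 1 + 12 + 6 + 1 + 2 + 1 + 6 + 6 + 8 + 1 = 44.
44 ÷ 8 = 5.5 beats.

5.5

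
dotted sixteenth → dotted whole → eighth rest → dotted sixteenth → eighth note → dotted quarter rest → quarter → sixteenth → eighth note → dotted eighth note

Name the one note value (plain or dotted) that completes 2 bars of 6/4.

sixteenth note

2 bars of 6/4 = 96 thirty-second notes.
Express everything in thirty-second notes: dotted sixteenth = 3; dotted whole = 48; eighth rest = 4; dotted sixteenth = 3; eighth note = 4; dotted quarter rest = 12; quarter = 8; sixteenth = 2; eighth note = 4; dotted eighth note = 6.
Adding: 3 + 48 + 4 + 3 + 4 + 12 + 8 + 2 + 4 + 6 = 94.
Remaining: 96 − 94 = 2 thirty-second notes, which is a sixteenth note.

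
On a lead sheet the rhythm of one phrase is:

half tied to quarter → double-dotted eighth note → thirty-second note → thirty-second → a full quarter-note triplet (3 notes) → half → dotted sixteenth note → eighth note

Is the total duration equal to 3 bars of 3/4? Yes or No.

Yes

One bar of 3/4 = 24 thirty-second notes, so 3 bars = 72.
Each duration in thirty-second notes: half tied to quarter (half + quarter) = 24; double-dotted eighth note = 7; thirty-second note = 1; thirty-second = 1; a full quarter-note triplet (3 notes) (three triplet quarters span one half) = 16; half = 16; dotted sixteenth note = 3; eighth note = 4.
Total: 24 + 7 + 1 + 1 + 16 + 16 + 3 + 4 = 72.
72 equals 72, so the answer is Yes.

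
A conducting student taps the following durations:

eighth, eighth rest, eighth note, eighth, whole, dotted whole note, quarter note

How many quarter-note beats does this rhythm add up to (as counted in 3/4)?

13

One quarter-note beat = 2 eighth notes.
Working in eighth notes: eighth = 1; eighth rest = 1; eighth note = 1; eighth = 1; whole = 8; dotted whole note = 12; quarter note = 2.
Adding: 1 + 1 + 1 + 1 + 8 + 12 + 2 = 26.
26 ÷ 2 = 13 beats.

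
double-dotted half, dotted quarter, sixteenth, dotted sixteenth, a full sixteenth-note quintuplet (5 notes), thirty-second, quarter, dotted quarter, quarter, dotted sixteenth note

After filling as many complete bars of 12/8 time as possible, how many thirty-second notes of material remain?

37

One bar of 12/8 = 48 thirty-second notes.
In thirty-second notes: double-dotted half = 28; dotted quarter = 12; sixteenth = 2; dotted sixteenth = 3; a full sixteenth-note quintuplet (5 notes) (five quintuplet sixteenths span one quarter) = 8; thirty-second = 1; quarter = 8; dotted quarter = 12; quarter = 8; dotted sixteenth note = 3.
Total: 28 + 12 + 2 + 3 + 8 + 1 + 8 + 12 + 8 + 3 = 85.
85 ÷ 48 = 1 complete bar with 37 thirty-second notes remaining.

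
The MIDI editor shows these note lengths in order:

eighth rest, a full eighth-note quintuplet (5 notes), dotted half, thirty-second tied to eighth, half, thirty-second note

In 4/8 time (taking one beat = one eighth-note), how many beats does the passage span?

One eighth-note beat = 4 thirty-second notes.
In thirty-second notes: eighth rest = 4; a full eighth-note quintuplet (5 notes) (five quintuplet eighths span one half) = 16; dotted half = 24; thirty-second tied to eighth (thirty-second + eighth) = 5; half = 16; thirty-second note = 1.
Adding: 4 + 16 + 24 + 5 + 16 + 1 = 66.
66 ÷ 4 = 16.5 beats.

16.5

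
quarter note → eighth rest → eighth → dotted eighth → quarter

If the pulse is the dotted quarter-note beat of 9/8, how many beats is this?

2.5

One dotted quarter-note beat = 6 sixteenth notes.
Convert each value to sixteenth notes: quarter note = 4; eighth rest = 2; eighth = 2; dotted eighth = 3; quarter = 4.
Adding: 4 + 2 + 2 + 3 + 4 = 15.
15 ÷ 6 = 2.5 beats.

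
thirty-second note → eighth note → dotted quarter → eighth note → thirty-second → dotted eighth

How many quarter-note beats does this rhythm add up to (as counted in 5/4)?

One quarter-note beat = 8 thirty-second notes.
Convert each value to thirty-second notes: thirty-second note = 1; eighth note = 4; dotted quarter = 12; eighth note = 4; thirty-second = 1; dotted eighth = 6.
Altogether 1 + 4 + 12 + 4 + 1 + 6 = 28.
28 ÷ 8 = 3.5 beats.

3.5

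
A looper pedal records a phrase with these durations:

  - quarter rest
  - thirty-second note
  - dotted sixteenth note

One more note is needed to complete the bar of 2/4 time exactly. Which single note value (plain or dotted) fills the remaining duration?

The bar of 2/4 = 16 thirty-second notes.
Convert each value to thirty-second notes: quarter rest = 8; thirty-second note = 1; dotted sixteenth note = 3.
Altogether 8 + 1 + 3 = 12.
Remaining: 16 − 12 = 4 thirty-second notes, which is a eighth note.

eighth note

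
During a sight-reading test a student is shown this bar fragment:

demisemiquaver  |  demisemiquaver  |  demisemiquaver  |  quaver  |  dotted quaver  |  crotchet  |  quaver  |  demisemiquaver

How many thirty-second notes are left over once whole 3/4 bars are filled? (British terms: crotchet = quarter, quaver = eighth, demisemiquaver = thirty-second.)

2

One bar of 3/4 = 24 thirty-second notes.
In thirty-second notes: demisemiquaver = 1; demisemiquaver = 1; demisemiquaver = 1; quaver = 4; dotted quaver = 6; crotchet = 8; quaver = 4; demisemiquaver = 1.
Sum: 1 + 1 + 1 + 4 + 6 + 8 + 4 + 1 = 26.
26 ÷ 24 = 1 complete bar with 2 thirty-second notes remaining.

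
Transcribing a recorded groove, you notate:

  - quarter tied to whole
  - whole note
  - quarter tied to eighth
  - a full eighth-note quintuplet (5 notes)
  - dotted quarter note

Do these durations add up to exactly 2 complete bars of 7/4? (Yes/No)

Yes

One bar of 7/4 = 14 eighth notes, so 2 bars = 28.
Express everything in eighth notes: quarter tied to whole (quarter + whole) = 10; whole note = 8; quarter tied to eighth (quarter + eighth) = 3; a full eighth-note quintuplet (5 notes) (five quintuplet eighths span one half) = 4; dotted quarter note = 3.
Total: 10 + 8 + 3 + 4 + 3 = 28.
28 equals 28, so the answer is Yes.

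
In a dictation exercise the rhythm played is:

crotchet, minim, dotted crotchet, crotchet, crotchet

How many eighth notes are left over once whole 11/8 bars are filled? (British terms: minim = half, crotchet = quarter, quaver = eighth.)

One bar of 11/8 = 11 eighth notes.
Working in eighth notes: crotchet = 2; minim = 4; dotted crotchet = 3; crotchet = 2; crotchet = 2.
Altogether 2 + 4 + 3 + 2 + 2 = 13.
13 ÷ 11 = 1 complete bar with 2 eighth notes remaining.

2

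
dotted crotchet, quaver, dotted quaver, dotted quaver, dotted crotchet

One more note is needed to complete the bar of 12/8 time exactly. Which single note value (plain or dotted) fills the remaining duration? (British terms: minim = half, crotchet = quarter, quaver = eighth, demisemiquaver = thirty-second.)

quarter note

The bar of 12/8 = 24 sixteenth notes.
Each duration in sixteenth notes: dotted crotchet = 6; quaver = 2; dotted quaver = 3; dotted quaver = 3; dotted crotchet = 6.
Altogether 6 + 2 + 3 + 3 + 6 = 20.
Remaining: 24 − 20 = 4 sixteenth notes, which is a quarter note.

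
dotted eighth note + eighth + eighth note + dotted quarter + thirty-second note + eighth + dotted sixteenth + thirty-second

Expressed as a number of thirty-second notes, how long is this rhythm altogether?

Working in thirty-second notes: dotted eighth note = 6; eighth = 4; eighth note = 4; dotted quarter = 12; thirty-second note = 1; eighth = 4; dotted sixteenth = 3; thirty-second = 1.
Total: 6 + 4 + 4 + 12 + 1 + 4 + 3 + 1 = 35 thirty-second notes.

35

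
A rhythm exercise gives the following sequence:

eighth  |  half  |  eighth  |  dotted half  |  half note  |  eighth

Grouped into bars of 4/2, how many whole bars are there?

1

One bar of 4/2 = 16 eighth notes.
Each duration in eighth notes: eighth = 1; half = 4; eighth = 1; dotted half = 6; half note = 4; eighth = 1.
Sum: 1 + 4 + 1 + 6 + 4 + 1 = 17.
17 ÷ 16 = 1 complete bar with 1 left over.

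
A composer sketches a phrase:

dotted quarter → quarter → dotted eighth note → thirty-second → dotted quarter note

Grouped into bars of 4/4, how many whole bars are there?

One bar of 4/4 = 32 thirty-second notes.
Working in thirty-second notes: dotted quarter = 12; quarter = 8; dotted eighth note = 6; thirty-second = 1; dotted quarter note = 12.
Sum: 12 + 8 + 6 + 1 + 12 = 39.
39 ÷ 32 = 1 complete bar with 7 left over.

1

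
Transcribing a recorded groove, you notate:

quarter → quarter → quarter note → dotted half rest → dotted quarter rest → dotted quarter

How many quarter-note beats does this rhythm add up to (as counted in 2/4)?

9

One quarter-note beat = 2 eighth notes.
Each duration in eighth notes: quarter = 2; quarter = 2; quarter note = 2; dotted half rest = 6; dotted quarter rest = 3; dotted quarter = 3.
Altogether 2 + 2 + 2 + 6 + 3 + 3 = 18.
18 ÷ 2 = 9 beats.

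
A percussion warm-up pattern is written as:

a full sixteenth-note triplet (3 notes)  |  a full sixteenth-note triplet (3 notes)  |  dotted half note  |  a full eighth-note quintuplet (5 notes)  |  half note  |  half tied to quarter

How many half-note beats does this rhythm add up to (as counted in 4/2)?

5.5

One half-note beat = 4 eighth notes.
Express everything in eighth notes: a full sixteenth-note triplet (3 notes) (three triplet sixteenths span one eighth) = 1; a full sixteenth-note triplet (3 notes) (three triplet sixteenths span one eighth) = 1; dotted half note = 6; a full eighth-note quintuplet (5 notes) (five quintuplet eighths span one half) = 4; half note = 4; half tied to quarter (half + quarter) = 6.
Altogether 1 + 1 + 6 + 4 + 4 + 6 = 22.
22 ÷ 4 = 5.5 beats.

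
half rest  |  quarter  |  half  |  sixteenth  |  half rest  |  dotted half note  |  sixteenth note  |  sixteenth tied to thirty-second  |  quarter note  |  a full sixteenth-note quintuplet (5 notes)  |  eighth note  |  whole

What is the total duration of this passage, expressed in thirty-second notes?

139

Convert each value to thirty-second notes: half rest = 16; quarter = 8; half = 16; sixteenth = 2; half rest = 16; dotted half note = 24; sixteenth note = 2; sixteenth tied to thirty-second (sixteenth + thirty-second) = 3; quarter note = 8; a full sixteenth-note quintuplet (5 notes) (five quintuplet sixteenths span one quarter) = 8; eighth note = 4; whole = 32.
Total: 16 + 8 + 16 + 2 + 16 + 24 + 2 + 3 + 8 + 8 + 4 + 32 = 139 thirty-second notes.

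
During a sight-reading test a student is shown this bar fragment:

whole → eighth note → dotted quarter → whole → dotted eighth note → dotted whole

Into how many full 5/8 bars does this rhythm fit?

6

One bar of 5/8 = 10 sixteenth notes.
In sixteenth notes: whole = 16; eighth note = 2; dotted quarter = 6; whole = 16; dotted eighth note = 3; dotted whole = 24.
Altogether 16 + 2 + 6 + 16 + 3 + 24 = 67.
67 ÷ 10 = 6 complete bars with 7 left over.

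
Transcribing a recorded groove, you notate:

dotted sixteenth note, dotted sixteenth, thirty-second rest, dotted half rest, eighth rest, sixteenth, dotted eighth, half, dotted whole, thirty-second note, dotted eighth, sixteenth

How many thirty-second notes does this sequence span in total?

In thirty-second notes: dotted sixteenth note = 3; dotted sixteenth = 3; thirty-second rest = 1; dotted half rest = 24; eighth rest = 4; sixteenth = 2; dotted eighth = 6; half = 16; dotted whole = 48; thirty-second note = 1; dotted eighth = 6; sixteenth = 2.
Total: 3 + 3 + 1 + 24 + 4 + 2 + 6 + 16 + 48 + 1 + 6 + 2 = 116 thirty-second notes.

116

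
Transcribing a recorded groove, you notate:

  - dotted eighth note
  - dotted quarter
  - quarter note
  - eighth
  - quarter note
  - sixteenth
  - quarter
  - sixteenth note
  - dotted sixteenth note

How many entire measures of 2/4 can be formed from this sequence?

3

One bar of 2/4 = 16 thirty-second notes.
Working in thirty-second notes: dotted eighth note = 6; dotted quarter = 12; quarter note = 8; eighth = 4; quarter note = 8; sixteenth = 2; quarter = 8; sixteenth note = 2; dotted sixteenth note = 3.
Total: 6 + 12 + 8 + 4 + 8 + 2 + 8 + 2 + 3 = 53.
53 ÷ 16 = 3 complete bars with 5 left over.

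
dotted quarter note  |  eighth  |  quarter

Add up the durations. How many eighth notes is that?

Working in eighth notes: dotted quarter note = 3; eighth = 1; quarter = 2.
Sum: 3 + 1 + 2 = 6 eighth notes.

6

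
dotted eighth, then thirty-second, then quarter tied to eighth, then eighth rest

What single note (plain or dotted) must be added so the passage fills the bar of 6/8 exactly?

The bar of 6/8 = 24 thirty-second notes.
Each duration in thirty-second notes: dotted eighth = 6; thirty-second = 1; quarter tied to eighth (quarter + eighth) = 12; eighth rest = 4.
Adding: 6 + 1 + 12 + 4 = 23.
Remaining: 24 − 23 = 1 thirty-second note, which is a thirty-second note.

thirty-second note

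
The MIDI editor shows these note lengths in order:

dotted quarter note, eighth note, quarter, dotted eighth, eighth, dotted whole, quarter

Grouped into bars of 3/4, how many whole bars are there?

3

One bar of 3/4 = 12 sixteenth notes.
Convert each value to sixteenth notes: dotted quarter note = 6; eighth note = 2; quarter = 4; dotted eighth = 3; eighth = 2; dotted whole = 24; quarter = 4.
Altogether 6 + 2 + 4 + 3 + 2 + 24 + 4 = 45.
45 ÷ 12 = 3 complete bars with 9 left over.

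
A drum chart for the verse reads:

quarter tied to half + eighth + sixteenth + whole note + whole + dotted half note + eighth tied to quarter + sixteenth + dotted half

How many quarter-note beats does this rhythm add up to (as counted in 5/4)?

19.5

One quarter-note beat = 4 sixteenth notes.
Express everything in sixteenth notes: quarter tied to half (quarter + half) = 12; eighth = 2; sixteenth = 1; whole note = 16; whole = 16; dotted half note = 12; eighth tied to quarter (eighth + quarter) = 6; sixteenth = 1; dotted half = 12.
Sum: 12 + 2 + 1 + 16 + 16 + 12 + 6 + 1 + 12 = 78.
78 ÷ 4 = 19.5 beats.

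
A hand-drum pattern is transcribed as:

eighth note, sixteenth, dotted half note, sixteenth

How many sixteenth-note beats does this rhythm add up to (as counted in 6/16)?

One sixteenth-note beat = 2 thirty-second notes.
Convert each value to thirty-second notes: eighth note = 4; sixteenth = 2; dotted half note = 24; sixteenth = 2.
Sum: 4 + 2 + 24 + 2 = 32.
32 ÷ 2 = 16 beats.

16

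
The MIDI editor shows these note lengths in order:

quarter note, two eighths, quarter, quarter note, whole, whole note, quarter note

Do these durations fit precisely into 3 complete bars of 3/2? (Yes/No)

One bar of 3/2 = 12 eighth notes, so 3 bars = 36.
Working in eighth notes: quarter note = 2; eighth = 1; eighth = 1; quarter = 2; quarter note = 2; whole = 8; whole note = 8; quarter note = 2.
Total: 2 + 1 + 1 + 2 + 2 + 8 + 8 + 2 = 26.
26 falls short of 36, so the answer is No.

No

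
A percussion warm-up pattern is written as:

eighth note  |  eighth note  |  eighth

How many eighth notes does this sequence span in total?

3

Convert each value to eighth notes: eighth note = 1; eighth note = 1; eighth = 1.
Sum: 1 + 1 + 1 = 3 eighth notes.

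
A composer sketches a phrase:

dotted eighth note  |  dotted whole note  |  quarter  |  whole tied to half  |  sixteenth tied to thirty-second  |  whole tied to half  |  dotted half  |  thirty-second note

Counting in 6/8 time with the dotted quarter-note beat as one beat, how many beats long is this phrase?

15.5

One dotted quarter-note beat = 12 thirty-second notes.
In thirty-second notes: dotted eighth note = 6; dotted whole note = 48; quarter = 8; whole tied to half (whole + half) = 48; sixteenth tied to thirty-second (sixteenth + thirty-second) = 3; whole tied to half (whole + half) = 48; dotted half = 24; thirty-second note = 1.
Altogether 6 + 48 + 8 + 48 + 3 + 48 + 24 + 1 = 186.
186 ÷ 12 = 15.5 beats.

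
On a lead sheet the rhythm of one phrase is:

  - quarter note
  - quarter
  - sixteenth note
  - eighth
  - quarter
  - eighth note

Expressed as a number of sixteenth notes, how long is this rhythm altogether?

17

Working in sixteenth notes: quarter note = 4; quarter = 4; sixteenth note = 1; eighth = 2; quarter = 4; eighth note = 2.
Altogether 4 + 4 + 1 + 2 + 4 + 2 = 17 sixteenth notes.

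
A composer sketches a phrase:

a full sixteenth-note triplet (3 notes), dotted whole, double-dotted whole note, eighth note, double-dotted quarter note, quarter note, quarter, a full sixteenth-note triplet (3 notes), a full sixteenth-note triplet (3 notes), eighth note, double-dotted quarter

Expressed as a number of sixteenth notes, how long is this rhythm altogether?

84

In sixteenth notes: a full sixteenth-note triplet (3 notes) (three triplet sixteenths span one eighth) = 2; dotted whole = 24; double-dotted whole note = 28; eighth note = 2; double-dotted quarter note = 7; quarter note = 4; quarter = 4; a full sixteenth-note triplet (3 notes) (three triplet sixteenths span one eighth) = 2; a full sixteenth-note triplet (3 notes) (three triplet sixteenths span one eighth) = 2; eighth note = 2; double-dotted quarter = 7.
Total: 2 + 24 + 28 + 2 + 7 + 4 + 4 + 2 + 2 + 2 + 7 = 84 sixteenth notes.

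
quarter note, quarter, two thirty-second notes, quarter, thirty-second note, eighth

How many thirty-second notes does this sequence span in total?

In thirty-second notes: quarter note = 8; quarter = 8; thirty-second note = 1; thirty-second note = 1; quarter = 8; thirty-second note = 1; eighth = 4.
Total: 8 + 8 + 1 + 1 + 8 + 1 + 4 = 31 thirty-second notes.

31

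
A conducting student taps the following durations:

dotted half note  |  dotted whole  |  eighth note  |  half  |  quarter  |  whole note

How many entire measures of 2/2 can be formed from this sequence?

One bar of 2/2 = 8 eighth notes.
Each duration in eighth notes: dotted half note = 6; dotted whole = 12; eighth note = 1; half = 4; quarter = 2; whole note = 8.
Total: 6 + 12 + 1 + 4 + 2 + 8 = 33.
33 ÷ 8 = 4 complete bars with 1 left over.

4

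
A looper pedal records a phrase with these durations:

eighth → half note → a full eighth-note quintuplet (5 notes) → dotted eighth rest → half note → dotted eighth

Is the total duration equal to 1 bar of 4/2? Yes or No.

One bar of 4/2 = 32 sixteenth notes.
Working in sixteenth notes: eighth = 2; half note = 8; a full eighth-note quintuplet (5 notes) (five quintuplet eighths span one half) = 8; dotted eighth rest = 3; half note = 8; dotted eighth = 3.
Adding: 2 + 8 + 8 + 3 + 8 + 3 = 32.
32 equals 32, so the answer is Yes.

Yes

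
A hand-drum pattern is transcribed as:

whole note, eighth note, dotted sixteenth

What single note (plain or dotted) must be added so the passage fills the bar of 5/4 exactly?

The bar of 5/4 = 40 thirty-second notes.
Convert each value to thirty-second notes: whole note = 32; eighth note = 4; dotted sixteenth = 3.
Altogether 32 + 4 + 3 = 39.
Remaining: 40 − 39 = 1 thirty-second note, which is a thirty-second note.

thirty-second note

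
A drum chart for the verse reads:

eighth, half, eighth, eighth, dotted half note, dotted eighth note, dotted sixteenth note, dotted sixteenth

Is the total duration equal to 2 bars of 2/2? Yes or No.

One bar of 2/2 = 32 thirty-second notes, so 2 bars = 64.
Working in thirty-second notes: eighth = 4; half = 16; eighth = 4; eighth = 4; dotted half note = 24; dotted eighth note = 6; dotted sixteenth note = 3; dotted sixteenth = 3.
Altogether 4 + 16 + 4 + 4 + 24 + 6 + 3 + 3 = 64.
64 equals 64, so the answer is Yes.

Yes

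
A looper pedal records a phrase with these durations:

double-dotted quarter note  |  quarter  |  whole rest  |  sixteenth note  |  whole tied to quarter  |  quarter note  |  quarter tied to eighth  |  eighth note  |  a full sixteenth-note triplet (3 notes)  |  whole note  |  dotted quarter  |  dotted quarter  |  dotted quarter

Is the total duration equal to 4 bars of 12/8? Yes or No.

One bar of 12/8 = 24 sixteenth notes, so 4 bars = 96.
Express everything in sixteenth notes: double-dotted quarter note = 7; quarter = 4; whole rest = 16; sixteenth note = 1; whole tied to quarter (whole + quarter) = 20; quarter note = 4; quarter tied to eighth (quarter + eighth) = 6; eighth note = 2; a full sixteenth-note triplet (3 notes) (three triplet sixteenths span one eighth) = 2; whole note = 16; dotted quarter = 6; dotted quarter = 6; dotted quarter = 6.
Total: 7 + 4 + 16 + 1 + 20 + 4 + 6 + 2 + 2 + 16 + 6 + 6 + 6 = 96.
96 equals 96, so the answer is Yes.

Yes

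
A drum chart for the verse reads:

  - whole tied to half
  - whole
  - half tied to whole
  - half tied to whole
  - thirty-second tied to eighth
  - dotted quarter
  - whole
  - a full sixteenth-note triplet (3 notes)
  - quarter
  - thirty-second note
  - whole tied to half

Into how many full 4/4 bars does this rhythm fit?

One bar of 4/4 = 32 thirty-second notes.
In thirty-second notes: whole tied to half (whole + half) = 48; whole = 32; half tied to whole (half + whole) = 48; half tied to whole (half + whole) = 48; thirty-second tied to eighth (thirty-second + eighth) = 5; dotted quarter = 12; whole = 32; a full sixteenth-note triplet (3 notes) (three triplet sixteenths span one eighth) = 4; quarter = 8; thirty-second note = 1; whole tied to half (whole + half) = 48.
Total: 48 + 32 + 48 + 48 + 5 + 12 + 32 + 4 + 8 + 1 + 48 = 286.
286 ÷ 32 = 8 complete bars with 30 left over.

8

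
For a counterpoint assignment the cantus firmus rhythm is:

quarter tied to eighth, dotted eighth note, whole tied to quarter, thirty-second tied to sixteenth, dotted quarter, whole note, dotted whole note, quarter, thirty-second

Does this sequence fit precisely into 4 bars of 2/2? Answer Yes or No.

One bar of 2/2 = 32 thirty-second notes, so 4 bars = 128.
Convert each value to thirty-second notes: quarter tied to eighth (quarter + eighth) = 12; dotted eighth note = 6; whole tied to quarter (whole + quarter) = 40; thirty-second tied to sixteenth (thirty-second + sixteenth) = 3; dotted quarter = 12; whole note = 32; dotted whole note = 48; quarter = 8; thirty-second = 1.
Sum: 12 + 6 + 40 + 3 + 12 + 32 + 48 + 8 + 1 = 162.
162 exceeds 128, so the answer is No.

No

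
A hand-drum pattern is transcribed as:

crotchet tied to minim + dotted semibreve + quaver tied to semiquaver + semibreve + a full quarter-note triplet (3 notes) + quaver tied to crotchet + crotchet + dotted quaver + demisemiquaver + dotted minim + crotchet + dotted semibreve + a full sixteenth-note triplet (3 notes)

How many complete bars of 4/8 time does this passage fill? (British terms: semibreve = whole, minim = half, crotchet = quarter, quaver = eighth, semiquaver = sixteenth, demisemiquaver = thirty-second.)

14

One bar of 4/8 = 16 thirty-second notes.
In thirty-second notes: crotchet tied to minim (crotchet + minim) = 24; dotted semibreve = 48; quaver tied to semiquaver (quaver + semiquaver) = 6; semibreve = 32; a full quarter-note triplet (3 notes) (three triplet quarters span one half) = 16; quaver tied to crotchet (quaver + crotchet) = 12; crotchet = 8; dotted quaver = 6; demisemiquaver = 1; dotted minim = 24; crotchet = 8; dotted semibreve = 48; a full sixteenth-note triplet (3 notes) (three triplet sixteenths span one eighth) = 4.
Adding: 24 + 48 + 6 + 32 + 16 + 12 + 8 + 6 + 1 + 24 + 8 + 48 + 4 = 237.
237 ÷ 16 = 14 complete bars with 13 left over.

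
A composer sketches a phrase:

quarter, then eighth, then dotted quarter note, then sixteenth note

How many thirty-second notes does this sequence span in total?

26

Express everything in thirty-second notes: quarter = 8; eighth = 4; dotted quarter note = 12; sixteenth note = 2.
Total: 8 + 4 + 12 + 2 = 26 thirty-second notes.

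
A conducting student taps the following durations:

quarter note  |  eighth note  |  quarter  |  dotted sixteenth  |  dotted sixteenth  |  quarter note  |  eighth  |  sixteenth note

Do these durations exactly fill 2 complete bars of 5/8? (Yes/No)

Yes

One bar of 5/8 = 20 thirty-second notes, so 2 bars = 40.
Convert each value to thirty-second notes: quarter note = 8; eighth note = 4; quarter = 8; dotted sixteenth = 3; dotted sixteenth = 3; quarter note = 8; eighth = 4; sixteenth note = 2.
Total: 8 + 4 + 8 + 3 + 3 + 8 + 4 + 2 = 40.
40 equals 40, so the answer is Yes.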